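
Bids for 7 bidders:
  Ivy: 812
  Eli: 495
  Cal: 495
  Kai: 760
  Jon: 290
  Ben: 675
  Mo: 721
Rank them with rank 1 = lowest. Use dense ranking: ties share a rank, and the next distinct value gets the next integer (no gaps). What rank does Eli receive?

Sorted (ascending): 290, 495, 495, 675, 721, 760, 812
The 2 values of 495 share dense rank 2.
Remaining distinct values take the next consecutive integers.
Eli has value 495 → rank 2.

2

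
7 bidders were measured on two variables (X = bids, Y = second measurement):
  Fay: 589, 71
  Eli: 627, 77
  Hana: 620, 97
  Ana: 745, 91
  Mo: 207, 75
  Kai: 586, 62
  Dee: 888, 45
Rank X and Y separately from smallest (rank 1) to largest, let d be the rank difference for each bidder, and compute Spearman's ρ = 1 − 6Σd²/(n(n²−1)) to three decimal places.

0.036

Ranks of variable 1: 3, 5, 4, 6, 1, 2, 7
Ranks of variable 2: 3, 5, 7, 6, 4, 2, 1
d = r₁ − r₂: 0, 0, -3, 0, -3, 0, 6
d²: 0, 0, 9, 0, 9, 0, 36; Σd² = 54
ρ = 1 − 6·54/(7·48) = 1 − 324/336 = 0.036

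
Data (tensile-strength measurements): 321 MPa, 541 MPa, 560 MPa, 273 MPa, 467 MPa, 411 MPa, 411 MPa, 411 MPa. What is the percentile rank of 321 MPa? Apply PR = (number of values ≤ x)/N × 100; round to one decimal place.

N = 8.
Strictly below 321: 1. Equal to 321: 1.
PR = 2/8 × 100 = 25.0

25.0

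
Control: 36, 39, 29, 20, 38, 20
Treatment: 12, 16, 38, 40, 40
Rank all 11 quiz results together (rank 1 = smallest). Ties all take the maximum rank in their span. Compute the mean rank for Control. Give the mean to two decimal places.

6.00

Sorted (ascending): 12, 16, 20, 20, 29, 36, 38, 38, 39, 40, 40
The 2 values of 20 occupy positions 3–4 → each gets rank 4.
The 2 values of 38 occupy positions 7–8 → each gets rank 8.
The 2 values of 40 occupy positions 10–11 → each gets rank 11.
Control values → pooled ranks: 36→6, 39→9, 29→5, 20→4, 38→8, 20→4
Mean rank = (6 + 9 + 5 + 4 + 8 + 4) / 6 = 6.00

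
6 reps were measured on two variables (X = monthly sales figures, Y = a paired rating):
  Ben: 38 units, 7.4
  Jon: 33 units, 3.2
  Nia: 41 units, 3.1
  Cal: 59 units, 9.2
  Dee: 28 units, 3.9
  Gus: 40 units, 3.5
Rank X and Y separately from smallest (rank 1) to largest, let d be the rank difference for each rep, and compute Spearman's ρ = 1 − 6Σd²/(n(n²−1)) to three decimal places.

0.143

Ranks of variable 1: 3, 2, 5, 6, 1, 4
Ranks of variable 2: 5, 2, 1, 6, 4, 3
d = r₁ − r₂: -2, 0, 4, 0, -3, 1
d²: 4, 0, 16, 0, 9, 1; Σd² = 30
ρ = 1 − 6·30/(6·35) = 1 − 180/210 = 0.143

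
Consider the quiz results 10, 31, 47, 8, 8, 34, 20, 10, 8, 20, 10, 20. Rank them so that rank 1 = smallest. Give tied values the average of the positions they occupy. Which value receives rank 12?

47

Sorted (ascending): 8, 8, 8, 10, 10, 10, 20, 20, 20, 31, 34, 47
The 3 values of 8 occupy positions 1–3 → average rank 2.
The 3 values of 10 occupy positions 4–6 → average rank 5.
The 3 values of 20 occupy positions 7–9 → average rank 8.
Rank 12 → value 47.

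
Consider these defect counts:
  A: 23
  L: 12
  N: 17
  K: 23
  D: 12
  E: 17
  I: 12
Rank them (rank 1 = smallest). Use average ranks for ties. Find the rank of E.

Sorted (ascending): 12, 12, 12, 17, 17, 23, 23
The 3 values of 12 occupy positions 1–3 → average rank 2.
The 2 values of 17 occupy positions 4–5 → average rank (4+5)/2 = 4.5.
The 2 values of 23 occupy positions 6–7 → average rank (6+7)/2 = 6.5.
E has value 17 → rank 4.5.

4.5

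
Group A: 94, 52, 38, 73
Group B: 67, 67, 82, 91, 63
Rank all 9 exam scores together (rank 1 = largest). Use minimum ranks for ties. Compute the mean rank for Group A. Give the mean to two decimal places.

5.50

Sorted (descending): 94, 91, 82, 73, 67, 67, 63, 52, 38
The 2 values of 67 occupy positions 5–6 → each gets rank 5.
Group A values → pooled ranks: 94→1, 52→8, 38→9, 73→4
Mean rank = (1 + 8 + 9 + 4) / 4 = 5.50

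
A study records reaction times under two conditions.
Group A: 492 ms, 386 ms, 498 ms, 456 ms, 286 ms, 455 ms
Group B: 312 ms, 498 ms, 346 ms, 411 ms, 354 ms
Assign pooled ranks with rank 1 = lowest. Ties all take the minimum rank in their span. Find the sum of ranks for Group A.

40

Sorted (ascending): 286, 312, 346, 354, 386, 411, 455, 456, 492, 498, 498
The 2 values of 498 occupy positions 10–11 → each gets rank 10.
Group A values → pooled ranks: 492→9, 386→5, 498→10, 456→8, 286→1, 455→7
Rank sum = 9 + 5 + 10 + 8 + 1 + 7 = 40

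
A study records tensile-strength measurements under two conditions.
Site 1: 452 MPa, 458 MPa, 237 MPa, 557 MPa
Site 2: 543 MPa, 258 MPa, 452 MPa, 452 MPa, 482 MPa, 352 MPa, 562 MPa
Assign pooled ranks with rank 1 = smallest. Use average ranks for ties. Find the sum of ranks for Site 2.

43

Sorted (ascending): 237, 258, 352, 452, 452, 452, 458, 482, 543, 557, 562
The 3 values of 452 occupy positions 4–6 → average rank 5.
Site 2 values → pooled ranks: 543→9, 258→2, 452→5, 452→5, 482→8, 352→3, 562→11
Rank sum = 9 + 2 + 5 + 5 + 8 + 3 + 11 = 43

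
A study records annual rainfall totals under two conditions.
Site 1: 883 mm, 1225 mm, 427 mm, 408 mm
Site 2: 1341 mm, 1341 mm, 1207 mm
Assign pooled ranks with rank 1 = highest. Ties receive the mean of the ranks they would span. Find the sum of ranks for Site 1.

21

Sorted (descending): 1341, 1341, 1225, 1207, 883, 427, 408
The 2 values of 1341 occupy positions 1–2 → average rank (1+2)/2 = 1.5.
Site 1 values → pooled ranks: 883→5, 1225→3, 427→6, 408→7
Rank sum = 5 + 3 + 6 + 7 = 21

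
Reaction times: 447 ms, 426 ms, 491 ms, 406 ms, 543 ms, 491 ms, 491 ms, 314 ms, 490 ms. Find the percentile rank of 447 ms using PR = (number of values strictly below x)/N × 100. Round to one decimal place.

N = 9.
Strictly below 447: 3. Equal to 447: 1.
PR = 3/9 × 100 = 33.3

33.3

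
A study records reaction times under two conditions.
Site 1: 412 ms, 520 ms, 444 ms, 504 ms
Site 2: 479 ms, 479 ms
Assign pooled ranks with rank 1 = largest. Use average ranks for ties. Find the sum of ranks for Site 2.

Sorted (descending): 520, 504, 479, 479, 444, 412
The 2 values of 479 occupy positions 3–4 → average rank (3+4)/2 = 3.5.
Site 2 values → pooled ranks: 479→3.5, 479→3.5
Rank sum = 3.5 + 3.5 = 7

7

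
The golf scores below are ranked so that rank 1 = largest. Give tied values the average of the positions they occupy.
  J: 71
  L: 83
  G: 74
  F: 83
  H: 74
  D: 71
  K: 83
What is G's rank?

Sorted (descending): 83, 83, 83, 74, 74, 71, 71
The 3 values of 83 occupy positions 1–3 → average rank 2.
The 2 values of 74 occupy positions 4–5 → average rank (4+5)/2 = 4.5.
The 2 values of 71 occupy positions 6–7 → average rank (6+7)/2 = 6.5.
G has value 74 → rank 4.5.

4.5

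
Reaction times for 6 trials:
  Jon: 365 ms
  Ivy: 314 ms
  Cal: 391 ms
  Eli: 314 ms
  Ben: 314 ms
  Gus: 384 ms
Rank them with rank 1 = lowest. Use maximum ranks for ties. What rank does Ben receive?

3

Sorted (ascending): 314, 314, 314, 365, 384, 391
The 3 values of 314 occupy positions 1–3 → each gets rank 3.
Ben has value 314 ms → rank 3.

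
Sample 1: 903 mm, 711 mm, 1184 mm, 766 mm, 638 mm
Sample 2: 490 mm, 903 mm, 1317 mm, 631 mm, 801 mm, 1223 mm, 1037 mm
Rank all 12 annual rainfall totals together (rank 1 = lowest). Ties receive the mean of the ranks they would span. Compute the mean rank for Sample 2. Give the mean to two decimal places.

Sorted (ascending): 490, 631, 638, 711, 766, 801, 903, 903, 1037, 1184, 1223, 1317
The 2 values of 903 occupy positions 7–8 → average rank (7+8)/2 = 7.5.
Sample 2 values → pooled ranks: 490→1, 903→7.5, 1317→12, 631→2, 801→6, 1223→11, 1037→9
Mean rank = (1 + 7.5 + 12 + 2 + 6 + 11 + 9) / 7 = 6.93

6.93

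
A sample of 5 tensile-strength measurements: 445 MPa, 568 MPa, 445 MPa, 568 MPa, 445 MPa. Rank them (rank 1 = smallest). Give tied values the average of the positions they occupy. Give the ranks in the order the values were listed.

2, 4.5, 2, 4.5, 2

Sorted (ascending): 445, 445, 445, 568, 568
The 3 values of 445 occupy positions 1–3 → average rank 2.
The 2 values of 568 occupy positions 4–5 → average rank (4+5)/2 = 4.5.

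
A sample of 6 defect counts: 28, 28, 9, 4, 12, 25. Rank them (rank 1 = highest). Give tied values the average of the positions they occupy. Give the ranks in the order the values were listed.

1.5, 1.5, 5, 6, 4, 3

Sorted (descending): 28, 28, 25, 12, 9, 4
The 2 values of 28 occupy positions 1–2 → average rank (1+2)/2 = 1.5.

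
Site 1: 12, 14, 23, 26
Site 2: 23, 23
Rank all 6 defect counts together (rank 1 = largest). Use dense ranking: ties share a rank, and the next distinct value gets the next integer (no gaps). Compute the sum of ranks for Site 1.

Sorted (descending): 26, 23, 23, 23, 14, 12
The 3 values of 23 share dense rank 2.
Remaining distinct values take the next consecutive integers.
Site 1 values → pooled ranks: 12→4, 14→3, 23→2, 26→1
Rank sum = 4 + 3 + 2 + 1 = 10

10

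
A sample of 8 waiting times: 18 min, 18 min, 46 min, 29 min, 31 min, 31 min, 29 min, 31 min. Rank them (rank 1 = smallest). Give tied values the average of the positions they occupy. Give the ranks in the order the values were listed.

1.5, 1.5, 8, 3.5, 6, 6, 3.5, 6

Sorted (ascending): 18, 18, 29, 29, 31, 31, 31, 46
The 2 values of 18 occupy positions 1–2 → average rank (1+2)/2 = 1.5.
The 2 values of 29 occupy positions 3–4 → average rank (3+4)/2 = 3.5.
The 3 values of 31 occupy positions 5–7 → average rank 6.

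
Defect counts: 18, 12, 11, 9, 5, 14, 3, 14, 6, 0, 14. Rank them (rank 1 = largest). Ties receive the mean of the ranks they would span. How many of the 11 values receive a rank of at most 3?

Sorted (descending): 18, 14, 14, 14, 12, 11, 9, 6, 5, 3, 0
The 3 values of 14 occupy positions 2–4 → average rank 3.
Ranks ≤ 3: {1, 3, 3, 3} → 4 values.

4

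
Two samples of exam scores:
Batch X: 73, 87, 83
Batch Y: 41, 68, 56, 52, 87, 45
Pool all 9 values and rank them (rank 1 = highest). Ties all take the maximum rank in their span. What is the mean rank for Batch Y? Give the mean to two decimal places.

6.17

Sorted (descending): 87, 87, 83, 73, 68, 56, 52, 45, 41
The 2 values of 87 occupy positions 1–2 → each gets rank 2.
Batch Y values → pooled ranks: 41→9, 68→5, 56→6, 52→7, 87→2, 45→8
Mean rank = (9 + 5 + 6 + 7 + 2 + 8) / 6 = 6.17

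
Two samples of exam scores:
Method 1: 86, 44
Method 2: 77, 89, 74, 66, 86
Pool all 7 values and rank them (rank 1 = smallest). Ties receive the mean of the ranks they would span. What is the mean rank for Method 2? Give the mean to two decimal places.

Sorted (ascending): 44, 66, 74, 77, 86, 86, 89
The 2 values of 86 occupy positions 5–6 → average rank (5+6)/2 = 5.5.
Method 2 values → pooled ranks: 77→4, 89→7, 74→3, 66→2, 86→5.5
Mean rank = (4 + 7 + 3 + 2 + 5.5) / 5 = 4.30

4.30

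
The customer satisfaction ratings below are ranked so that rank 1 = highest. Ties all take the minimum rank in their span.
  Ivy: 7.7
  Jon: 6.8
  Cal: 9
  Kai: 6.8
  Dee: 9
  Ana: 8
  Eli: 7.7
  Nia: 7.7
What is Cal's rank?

1

Sorted (descending): 9, 9, 8, 7.7, 7.7, 7.7, 6.8, 6.8
The 2 values of 9 occupy positions 1–2 → each gets rank 1.
The 3 values of 7.7 occupy positions 4–6 → each gets rank 4.
The 2 values of 6.8 occupy positions 7–8 → each gets rank 7.
Cal has value 9 → rank 1.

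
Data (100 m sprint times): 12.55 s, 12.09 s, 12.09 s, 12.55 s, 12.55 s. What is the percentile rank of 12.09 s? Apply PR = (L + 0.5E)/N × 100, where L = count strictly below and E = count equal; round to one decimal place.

20.0

N = 5.
Strictly below 12.09: 0. Equal to 12.09: 2.
PR = (0 + 0.5·2)/5 × 100 = 20.0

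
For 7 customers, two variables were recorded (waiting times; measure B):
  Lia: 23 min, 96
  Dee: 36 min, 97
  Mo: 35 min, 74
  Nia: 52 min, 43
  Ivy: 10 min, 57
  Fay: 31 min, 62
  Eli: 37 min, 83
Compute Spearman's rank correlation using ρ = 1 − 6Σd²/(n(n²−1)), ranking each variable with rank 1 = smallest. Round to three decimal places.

Ranks of variable 1: 2, 5, 4, 7, 1, 3, 6
Ranks of variable 2: 6, 7, 4, 1, 2, 3, 5
d = r₁ − r₂: -4, -2, 0, 6, -1, 0, 1
d²: 16, 4, 0, 36, 1, 0, 1; Σd² = 58
ρ = 1 − 6·58/(7·48) = 1 − 348/336 = -0.036

-0.036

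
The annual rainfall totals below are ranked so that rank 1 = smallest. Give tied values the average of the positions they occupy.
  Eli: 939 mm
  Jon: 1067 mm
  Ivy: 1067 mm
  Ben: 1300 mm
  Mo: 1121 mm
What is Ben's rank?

Sorted (ascending): 939, 1067, 1067, 1121, 1300
The 2 values of 1067 occupy positions 2–3 → average rank (2+3)/2 = 2.5.
Ben has value 1300 mm → rank 5.

5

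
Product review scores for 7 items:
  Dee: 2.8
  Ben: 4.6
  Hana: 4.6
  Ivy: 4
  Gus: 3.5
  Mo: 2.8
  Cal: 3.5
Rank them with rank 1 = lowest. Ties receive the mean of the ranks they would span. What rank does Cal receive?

3.5

Sorted (ascending): 2.8, 2.8, 3.5, 3.5, 4, 4.6, 4.6
The 2 values of 2.8 occupy positions 1–2 → average rank (1+2)/2 = 1.5.
The 2 values of 3.5 occupy positions 3–4 → average rank (3+4)/2 = 3.5.
The 2 values of 4.6 occupy positions 6–7 → average rank (6+7)/2 = 6.5.
Cal has value 3.5 → rank 3.5.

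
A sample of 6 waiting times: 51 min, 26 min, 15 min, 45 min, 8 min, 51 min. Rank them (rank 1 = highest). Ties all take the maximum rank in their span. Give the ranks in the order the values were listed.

2, 4, 5, 3, 6, 2

Sorted (descending): 51, 51, 45, 26, 15, 8
The 2 values of 51 occupy positions 1–2 → each gets rank 2.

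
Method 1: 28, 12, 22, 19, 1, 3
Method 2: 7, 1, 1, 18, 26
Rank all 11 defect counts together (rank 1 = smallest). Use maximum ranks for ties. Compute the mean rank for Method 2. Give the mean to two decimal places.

5.60

Sorted (ascending): 1, 1, 1, 3, 7, 12, 18, 19, 22, 26, 28
The 3 values of 1 occupy positions 1–3 → each gets rank 3.
Method 2 values → pooled ranks: 7→5, 1→3, 1→3, 18→7, 26→10
Mean rank = (5 + 3 + 3 + 7 + 10) / 5 = 5.60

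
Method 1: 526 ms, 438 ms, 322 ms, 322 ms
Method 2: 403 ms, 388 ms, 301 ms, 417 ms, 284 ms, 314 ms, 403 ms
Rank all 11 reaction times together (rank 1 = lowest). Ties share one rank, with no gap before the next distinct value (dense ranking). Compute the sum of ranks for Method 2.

30

Sorted (ascending): 284, 301, 314, 322, 322, 388, 403, 403, 417, 438, 526
The 2 values of 322 share dense rank 4.
The 2 values of 403 share dense rank 6.
Remaining distinct values take the next consecutive integers.
Method 2 values → pooled ranks: 403→6, 388→5, 301→2, 417→7, 284→1, 314→3, 403→6
Rank sum = 6 + 5 + 2 + 7 + 1 + 3 + 6 = 30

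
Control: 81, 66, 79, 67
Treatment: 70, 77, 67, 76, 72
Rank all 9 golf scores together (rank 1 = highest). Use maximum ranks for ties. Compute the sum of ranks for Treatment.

Sorted (descending): 81, 79, 77, 76, 72, 70, 67, 67, 66
The 2 values of 67 occupy positions 7–8 → each gets rank 8.
Treatment values → pooled ranks: 70→6, 77→3, 67→8, 76→4, 72→5
Rank sum = 6 + 3 + 8 + 4 + 5 = 26

26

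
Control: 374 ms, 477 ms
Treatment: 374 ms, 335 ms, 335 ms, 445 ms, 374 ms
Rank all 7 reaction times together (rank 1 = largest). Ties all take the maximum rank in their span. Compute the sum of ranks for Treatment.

Sorted (descending): 477, 445, 374, 374, 374, 335, 335
The 3 values of 374 occupy positions 3–5 → each gets rank 5.
The 2 values of 335 occupy positions 6–7 → each gets rank 7.
Treatment values → pooled ranks: 374→5, 335→7, 335→7, 445→2, 374→5
Rank sum = 5 + 7 + 7 + 2 + 5 = 26

26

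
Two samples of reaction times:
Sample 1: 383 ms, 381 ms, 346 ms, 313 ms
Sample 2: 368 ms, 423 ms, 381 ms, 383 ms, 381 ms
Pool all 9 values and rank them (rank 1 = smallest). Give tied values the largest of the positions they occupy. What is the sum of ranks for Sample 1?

17

Sorted (ascending): 313, 346, 368, 381, 381, 381, 383, 383, 423
The 3 values of 381 occupy positions 4–6 → each gets rank 6.
The 2 values of 383 occupy positions 7–8 → each gets rank 8.
Sample 1 values → pooled ranks: 383→8, 381→6, 346→2, 313→1
Rank sum = 8 + 6 + 2 + 1 = 17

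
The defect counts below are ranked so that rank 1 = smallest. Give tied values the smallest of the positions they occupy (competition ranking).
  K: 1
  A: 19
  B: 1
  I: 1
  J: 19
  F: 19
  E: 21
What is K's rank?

1

Sorted (ascending): 1, 1, 1, 19, 19, 19, 21
The 3 values of 1 occupy positions 1–3 → each gets rank 1.
The 3 values of 19 occupy positions 4–6 → each gets rank 4.
K has value 1 → rank 1.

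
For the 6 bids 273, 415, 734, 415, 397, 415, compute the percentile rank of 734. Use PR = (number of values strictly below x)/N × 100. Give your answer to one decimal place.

83.3

N = 6.
Strictly below 734: 5. Equal to 734: 1.
PR = 5/6 × 100 = 83.3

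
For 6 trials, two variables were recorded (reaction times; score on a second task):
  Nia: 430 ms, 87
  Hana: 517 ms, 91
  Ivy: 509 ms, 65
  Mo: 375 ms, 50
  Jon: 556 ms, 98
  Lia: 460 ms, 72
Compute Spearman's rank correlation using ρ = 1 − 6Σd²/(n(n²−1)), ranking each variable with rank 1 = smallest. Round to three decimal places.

Ranks of variable 1: 2, 5, 4, 1, 6, 3
Ranks of variable 2: 4, 5, 2, 1, 6, 3
d = r₁ − r₂: -2, 0, 2, 0, 0, 0
d²: 4, 0, 4, 0, 0, 0; Σd² = 8
ρ = 1 − 6·8/(6·35) = 1 − 48/210 = 0.771

0.771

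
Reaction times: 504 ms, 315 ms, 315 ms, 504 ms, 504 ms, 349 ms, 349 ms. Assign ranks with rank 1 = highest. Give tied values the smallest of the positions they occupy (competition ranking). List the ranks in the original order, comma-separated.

Sorted (descending): 504, 504, 504, 349, 349, 315, 315
The 3 values of 504 occupy positions 1–3 → each gets rank 1.
The 2 values of 349 occupy positions 4–5 → each gets rank 4.
The 2 values of 315 occupy positions 6–7 → each gets rank 6.

1, 6, 6, 1, 1, 4, 4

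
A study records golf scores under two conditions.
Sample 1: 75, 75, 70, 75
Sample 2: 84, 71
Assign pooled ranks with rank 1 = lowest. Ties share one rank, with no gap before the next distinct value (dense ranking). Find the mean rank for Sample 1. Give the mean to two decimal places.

Sorted (ascending): 70, 71, 75, 75, 75, 84
The 3 values of 75 share dense rank 3.
Remaining distinct values take the next consecutive integers.
Sample 1 values → pooled ranks: 75→3, 75→3, 70→1, 75→3
Mean rank = (3 + 3 + 1 + 3) / 4 = 2.50

2.50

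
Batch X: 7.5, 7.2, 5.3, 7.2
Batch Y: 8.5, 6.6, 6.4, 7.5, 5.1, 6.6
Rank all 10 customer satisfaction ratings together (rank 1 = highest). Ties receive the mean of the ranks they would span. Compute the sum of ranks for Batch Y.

Sorted (descending): 8.5, 7.5, 7.5, 7.2, 7.2, 6.6, 6.6, 6.4, 5.3, 5.1
The 2 values of 7.5 occupy positions 2–3 → average rank (2+3)/2 = 2.5.
The 2 values of 7.2 occupy positions 4–5 → average rank (4+5)/2 = 4.5.
The 2 values of 6.6 occupy positions 6–7 → average rank (6+7)/2 = 6.5.
Batch Y values → pooled ranks: 8.5→1, 6.6→6.5, 6.4→8, 7.5→2.5, 5.1→10, 6.6→6.5
Rank sum = 1 + 6.5 + 8 + 2.5 + 10 + 6.5 = 34.5

34.5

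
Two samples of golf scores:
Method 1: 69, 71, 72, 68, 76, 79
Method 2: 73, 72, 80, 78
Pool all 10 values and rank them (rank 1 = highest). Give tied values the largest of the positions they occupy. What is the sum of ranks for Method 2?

Sorted (descending): 80, 79, 78, 76, 73, 72, 72, 71, 69, 68
The 2 values of 72 occupy positions 6–7 → each gets rank 7.
Method 2 values → pooled ranks: 73→5, 72→7, 80→1, 78→3
Rank sum = 5 + 7 + 1 + 3 = 16

16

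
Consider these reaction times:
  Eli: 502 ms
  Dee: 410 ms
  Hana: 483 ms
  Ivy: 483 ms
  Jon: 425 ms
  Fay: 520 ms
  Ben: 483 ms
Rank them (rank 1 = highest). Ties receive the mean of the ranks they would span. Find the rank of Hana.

4

Sorted (descending): 520, 502, 483, 483, 483, 425, 410
The 3 values of 483 occupy positions 3–5 → average rank 4.
Hana has value 483 ms → rank 4.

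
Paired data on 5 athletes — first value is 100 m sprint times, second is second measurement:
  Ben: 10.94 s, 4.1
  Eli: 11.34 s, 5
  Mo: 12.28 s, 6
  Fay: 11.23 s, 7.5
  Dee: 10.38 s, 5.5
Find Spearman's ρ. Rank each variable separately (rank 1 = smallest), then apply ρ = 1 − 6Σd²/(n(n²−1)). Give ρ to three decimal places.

0.300

Ranks of variable 1: 2, 4, 5, 3, 1
Ranks of variable 2: 1, 2, 4, 5, 3
d = r₁ − r₂: 1, 2, 1, -2, -2
d²: 1, 4, 1, 4, 4; Σd² = 14
ρ = 1 − 6·14/(5·24) = 1 − 84/120 = 0.300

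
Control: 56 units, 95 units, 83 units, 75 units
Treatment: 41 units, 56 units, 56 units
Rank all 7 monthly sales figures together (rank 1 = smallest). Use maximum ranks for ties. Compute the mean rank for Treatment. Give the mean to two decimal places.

3.00

Sorted (ascending): 41, 56, 56, 56, 75, 83, 95
The 3 values of 56 occupy positions 2–4 → each gets rank 4.
Treatment values → pooled ranks: 41→1, 56→4, 56→4
Mean rank = (1 + 4 + 4) / 3 = 3.00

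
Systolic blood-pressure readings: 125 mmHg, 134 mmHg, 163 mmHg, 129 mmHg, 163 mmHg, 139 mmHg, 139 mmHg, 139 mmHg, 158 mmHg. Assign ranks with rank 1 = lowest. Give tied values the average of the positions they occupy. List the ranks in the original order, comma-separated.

1, 3, 8.5, 2, 8.5, 5, 5, 5, 7

Sorted (ascending): 125, 129, 134, 139, 139, 139, 158, 163, 163
The 3 values of 139 occupy positions 4–6 → average rank 5.
The 2 values of 163 occupy positions 8–9 → average rank (8+9)/2 = 8.5.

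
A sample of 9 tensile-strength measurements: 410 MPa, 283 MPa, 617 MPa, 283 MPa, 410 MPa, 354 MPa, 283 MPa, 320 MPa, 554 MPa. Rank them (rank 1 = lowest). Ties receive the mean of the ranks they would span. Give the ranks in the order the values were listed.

Sorted (ascending): 283, 283, 283, 320, 354, 410, 410, 554, 617
The 3 values of 283 occupy positions 1–3 → average rank 2.
The 2 values of 410 occupy positions 6–7 → average rank (6+7)/2 = 6.5.

6.5, 2, 9, 2, 6.5, 5, 2, 4, 8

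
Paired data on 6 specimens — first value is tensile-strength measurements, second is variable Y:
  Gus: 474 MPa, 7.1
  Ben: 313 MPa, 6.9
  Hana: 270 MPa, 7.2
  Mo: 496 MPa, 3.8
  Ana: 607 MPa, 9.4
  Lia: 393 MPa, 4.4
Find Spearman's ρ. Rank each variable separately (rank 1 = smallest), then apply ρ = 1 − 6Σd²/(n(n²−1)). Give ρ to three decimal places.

0.029

Ranks of variable 1: 4, 2, 1, 5, 6, 3
Ranks of variable 2: 4, 3, 5, 1, 6, 2
d = r₁ − r₂: 0, -1, -4, 4, 0, 1
d²: 0, 1, 16, 16, 0, 1; Σd² = 34
ρ = 1 − 6·34/(6·35) = 1 − 204/210 = 0.029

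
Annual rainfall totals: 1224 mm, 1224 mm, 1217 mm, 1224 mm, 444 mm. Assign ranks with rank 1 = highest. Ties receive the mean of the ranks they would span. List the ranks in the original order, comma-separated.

Sorted (descending): 1224, 1224, 1224, 1217, 444
The 3 values of 1224 occupy positions 1–3 → average rank 2.

2, 2, 4, 2, 5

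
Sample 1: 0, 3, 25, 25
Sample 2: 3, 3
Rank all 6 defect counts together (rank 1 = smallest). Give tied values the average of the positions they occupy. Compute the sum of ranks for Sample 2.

6

Sorted (ascending): 0, 3, 3, 3, 25, 25
The 3 values of 3 occupy positions 2–4 → average rank 3.
The 2 values of 25 occupy positions 5–6 → average rank (5+6)/2 = 5.5.
Sample 2 values → pooled ranks: 3→3, 3→3
Rank sum = 3 + 3 = 6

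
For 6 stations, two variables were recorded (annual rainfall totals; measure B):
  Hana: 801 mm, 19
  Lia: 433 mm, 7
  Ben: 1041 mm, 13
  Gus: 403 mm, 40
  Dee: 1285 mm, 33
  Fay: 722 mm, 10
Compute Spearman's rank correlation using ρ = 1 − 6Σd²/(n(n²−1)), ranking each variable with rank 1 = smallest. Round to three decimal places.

0.086

Ranks of variable 1: 4, 2, 5, 1, 6, 3
Ranks of variable 2: 4, 1, 3, 6, 5, 2
d = r₁ − r₂: 0, 1, 2, -5, 1, 1
d²: 0, 1, 4, 25, 1, 1; Σd² = 32
ρ = 1 − 6·32/(6·35) = 1 − 192/210 = 0.086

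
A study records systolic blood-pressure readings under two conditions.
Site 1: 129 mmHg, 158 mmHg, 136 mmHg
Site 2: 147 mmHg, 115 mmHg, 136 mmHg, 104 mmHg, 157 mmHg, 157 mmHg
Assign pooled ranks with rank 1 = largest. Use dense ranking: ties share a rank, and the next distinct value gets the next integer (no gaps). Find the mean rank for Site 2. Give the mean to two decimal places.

4.00

Sorted (descending): 158, 157, 157, 147, 136, 136, 129, 115, 104
The 2 values of 157 share dense rank 2.
The 2 values of 136 share dense rank 4.
Remaining distinct values take the next consecutive integers.
Site 2 values → pooled ranks: 147→3, 115→6, 136→4, 104→7, 157→2, 157→2
Mean rank = (3 + 6 + 4 + 7 + 2 + 2) / 6 = 4.00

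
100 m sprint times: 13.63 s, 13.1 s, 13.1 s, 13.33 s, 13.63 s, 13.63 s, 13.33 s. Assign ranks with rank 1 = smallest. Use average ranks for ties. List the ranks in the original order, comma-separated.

Sorted (ascending): 13.1, 13.1, 13.33, 13.33, 13.63, 13.63, 13.63
The 2 values of 13.1 occupy positions 1–2 → average rank (1+2)/2 = 1.5.
The 2 values of 13.33 occupy positions 3–4 → average rank (3+4)/2 = 3.5.
The 3 values of 13.63 occupy positions 5–7 → average rank 6.

6, 1.5, 1.5, 3.5, 6, 6, 3.5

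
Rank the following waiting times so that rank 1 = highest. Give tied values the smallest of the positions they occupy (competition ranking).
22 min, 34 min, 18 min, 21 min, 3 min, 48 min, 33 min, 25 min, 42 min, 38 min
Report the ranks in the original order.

Sorted (descending): 48, 42, 38, 34, 33, 25, 22, 21, 18, 3
No ties — each value takes its position as its rank.

7, 4, 9, 8, 10, 1, 5, 6, 2, 3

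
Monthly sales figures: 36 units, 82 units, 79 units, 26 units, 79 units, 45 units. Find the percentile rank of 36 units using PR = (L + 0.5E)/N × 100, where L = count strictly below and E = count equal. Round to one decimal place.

25.0

N = 6.
Strictly below 36: 1. Equal to 36: 1.
PR = (1 + 0.5·1)/6 × 100 = 25.0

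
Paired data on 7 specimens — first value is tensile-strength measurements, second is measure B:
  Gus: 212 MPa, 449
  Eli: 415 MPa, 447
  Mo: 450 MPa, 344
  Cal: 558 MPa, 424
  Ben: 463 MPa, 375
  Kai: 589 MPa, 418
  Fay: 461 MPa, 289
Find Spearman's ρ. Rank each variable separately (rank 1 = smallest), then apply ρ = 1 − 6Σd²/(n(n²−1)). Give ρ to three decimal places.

-0.357

Ranks of variable 1: 1, 2, 3, 6, 5, 7, 4
Ranks of variable 2: 7, 6, 2, 5, 3, 4, 1
d = r₁ − r₂: -6, -4, 1, 1, 2, 3, 3
d²: 36, 16, 1, 1, 4, 9, 9; Σd² = 76
ρ = 1 − 6·76/(7·48) = 1 − 456/336 = -0.357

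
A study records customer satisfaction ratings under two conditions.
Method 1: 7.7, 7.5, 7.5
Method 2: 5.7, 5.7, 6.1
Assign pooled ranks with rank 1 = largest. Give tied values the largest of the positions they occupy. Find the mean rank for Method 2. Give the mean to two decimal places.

5.33

Sorted (descending): 7.7, 7.5, 7.5, 6.1, 5.7, 5.7
The 2 values of 7.5 occupy positions 2–3 → each gets rank 3.
The 2 values of 5.7 occupy positions 5–6 → each gets rank 6.
Method 2 values → pooled ranks: 5.7→6, 5.7→6, 6.1→4
Mean rank = (6 + 6 + 4) / 3 = 5.33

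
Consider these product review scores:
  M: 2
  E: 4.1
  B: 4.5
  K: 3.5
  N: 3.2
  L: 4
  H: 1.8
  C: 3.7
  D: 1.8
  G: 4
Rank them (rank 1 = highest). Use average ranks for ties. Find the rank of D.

Sorted (descending): 4.5, 4.1, 4, 4, 3.7, 3.5, 3.2, 2, 1.8, 1.8
The 2 values of 4 occupy positions 3–4 → average rank (3+4)/2 = 3.5.
The 2 values of 1.8 occupy positions 9–10 → average rank (9+10)/2 = 9.5.
D has value 1.8 → rank 9.5.

9.5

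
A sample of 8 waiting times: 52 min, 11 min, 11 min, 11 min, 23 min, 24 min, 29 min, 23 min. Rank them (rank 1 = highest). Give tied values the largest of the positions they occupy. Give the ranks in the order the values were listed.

1, 8, 8, 8, 5, 3, 2, 5

Sorted (descending): 52, 29, 24, 23, 23, 11, 11, 11
The 2 values of 23 occupy positions 4–5 → each gets rank 5.
The 3 values of 11 occupy positions 6–8 → each gets rank 8.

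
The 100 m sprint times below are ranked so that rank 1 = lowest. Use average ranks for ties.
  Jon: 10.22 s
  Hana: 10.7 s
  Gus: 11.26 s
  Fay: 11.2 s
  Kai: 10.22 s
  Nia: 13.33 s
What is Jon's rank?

1.5

Sorted (ascending): 10.22, 10.22, 10.7, 11.2, 11.26, 13.33
The 2 values of 10.22 occupy positions 1–2 → average rank (1+2)/2 = 1.5.
Jon has value 10.22 s → rank 1.5.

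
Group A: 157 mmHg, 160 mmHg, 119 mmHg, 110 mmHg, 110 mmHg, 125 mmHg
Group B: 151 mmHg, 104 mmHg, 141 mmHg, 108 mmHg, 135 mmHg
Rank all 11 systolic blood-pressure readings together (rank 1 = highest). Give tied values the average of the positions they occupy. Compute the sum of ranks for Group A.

33

Sorted (descending): 160, 157, 151, 141, 135, 125, 119, 110, 110, 108, 104
The 2 values of 110 occupy positions 8–9 → average rank (8+9)/2 = 8.5.
Group A values → pooled ranks: 157→2, 160→1, 119→7, 110→8.5, 110→8.5, 125→6
Rank sum = 2 + 1 + 7 + 8.5 + 8.5 + 6 = 33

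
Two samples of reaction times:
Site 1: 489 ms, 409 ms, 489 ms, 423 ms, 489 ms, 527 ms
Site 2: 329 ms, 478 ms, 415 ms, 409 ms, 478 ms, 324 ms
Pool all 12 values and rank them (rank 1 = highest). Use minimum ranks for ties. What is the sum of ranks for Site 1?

23

Sorted (descending): 527, 489, 489, 489, 478, 478, 423, 415, 409, 409, 329, 324
The 3 values of 489 occupy positions 2–4 → each gets rank 2.
The 2 values of 478 occupy positions 5–6 → each gets rank 5.
The 2 values of 409 occupy positions 9–10 → each gets rank 9.
Site 1 values → pooled ranks: 489→2, 409→9, 489→2, 423→7, 489→2, 527→1
Rank sum = 2 + 9 + 2 + 7 + 2 + 1 = 23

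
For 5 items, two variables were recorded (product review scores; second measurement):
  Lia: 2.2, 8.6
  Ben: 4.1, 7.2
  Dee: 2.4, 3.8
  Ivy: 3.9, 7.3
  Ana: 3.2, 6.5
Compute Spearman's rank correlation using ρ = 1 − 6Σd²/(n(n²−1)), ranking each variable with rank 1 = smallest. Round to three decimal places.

-0.100

Ranks of variable 1: 1, 5, 2, 4, 3
Ranks of variable 2: 5, 3, 1, 4, 2
d = r₁ − r₂: -4, 2, 1, 0, 1
d²: 16, 4, 1, 0, 1; Σd² = 22
ρ = 1 − 6·22/(5·24) = 1 − 132/120 = -0.100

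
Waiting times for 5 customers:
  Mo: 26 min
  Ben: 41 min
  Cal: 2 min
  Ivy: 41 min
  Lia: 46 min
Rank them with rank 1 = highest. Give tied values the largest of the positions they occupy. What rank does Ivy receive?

3

Sorted (descending): 46, 41, 41, 26, 2
The 2 values of 41 occupy positions 2–3 → each gets rank 3.
Ivy has value 41 min → rank 3.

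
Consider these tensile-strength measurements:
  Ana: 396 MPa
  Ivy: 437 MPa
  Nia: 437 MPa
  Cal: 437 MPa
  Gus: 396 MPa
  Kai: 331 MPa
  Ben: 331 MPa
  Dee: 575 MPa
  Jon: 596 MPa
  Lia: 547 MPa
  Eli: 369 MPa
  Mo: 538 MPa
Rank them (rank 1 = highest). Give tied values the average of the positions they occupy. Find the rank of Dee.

2

Sorted (descending): 596, 575, 547, 538, 437, 437, 437, 396, 396, 369, 331, 331
The 3 values of 437 occupy positions 5–7 → average rank 6.
The 2 values of 396 occupy positions 8–9 → average rank (8+9)/2 = 8.5.
The 2 values of 331 occupy positions 11–12 → average rank (11+12)/2 = 11.5.
Dee has value 575 MPa → rank 2.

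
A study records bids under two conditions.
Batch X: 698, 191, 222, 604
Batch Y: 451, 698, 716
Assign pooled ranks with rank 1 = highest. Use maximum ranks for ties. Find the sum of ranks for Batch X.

20

Sorted (descending): 716, 698, 698, 604, 451, 222, 191
The 2 values of 698 occupy positions 2–3 → each gets rank 3.
Batch X values → pooled ranks: 698→3, 191→7, 222→6, 604→4
Rank sum = 3 + 7 + 6 + 4 = 20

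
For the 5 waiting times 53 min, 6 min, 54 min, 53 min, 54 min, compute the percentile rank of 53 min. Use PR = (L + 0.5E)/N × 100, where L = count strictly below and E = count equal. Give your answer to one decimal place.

40.0

N = 5.
Strictly below 53: 1. Equal to 53: 2.
PR = (1 + 0.5·2)/5 × 100 = 40.0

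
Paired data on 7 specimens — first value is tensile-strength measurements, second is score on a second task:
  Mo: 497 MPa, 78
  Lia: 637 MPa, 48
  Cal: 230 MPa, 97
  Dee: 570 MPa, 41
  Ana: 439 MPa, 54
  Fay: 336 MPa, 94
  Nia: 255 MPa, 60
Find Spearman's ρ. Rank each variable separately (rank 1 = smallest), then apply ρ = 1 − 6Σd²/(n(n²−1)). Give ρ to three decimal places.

Ranks of variable 1: 5, 7, 1, 6, 4, 3, 2
Ranks of variable 2: 5, 2, 7, 1, 3, 6, 4
d = r₁ − r₂: 0, 5, -6, 5, 1, -3, -2
d²: 0, 25, 36, 25, 1, 9, 4; Σd² = 100
ρ = 1 − 6·100/(7·48) = 1 − 600/336 = -0.786

-0.786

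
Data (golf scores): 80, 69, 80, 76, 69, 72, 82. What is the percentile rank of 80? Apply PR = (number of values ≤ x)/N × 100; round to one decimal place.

N = 7.
Strictly below 80: 4. Equal to 80: 2.
PR = 6/7 × 100 = 85.7

85.7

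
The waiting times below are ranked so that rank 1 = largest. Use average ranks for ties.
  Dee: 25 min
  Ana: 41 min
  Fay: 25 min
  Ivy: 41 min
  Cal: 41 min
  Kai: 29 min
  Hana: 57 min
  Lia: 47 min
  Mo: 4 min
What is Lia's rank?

2

Sorted (descending): 57, 47, 41, 41, 41, 29, 25, 25, 4
The 3 values of 41 occupy positions 3–5 → average rank 4.
The 2 values of 25 occupy positions 7–8 → average rank (7+8)/2 = 7.5.
Lia has value 47 min → rank 2.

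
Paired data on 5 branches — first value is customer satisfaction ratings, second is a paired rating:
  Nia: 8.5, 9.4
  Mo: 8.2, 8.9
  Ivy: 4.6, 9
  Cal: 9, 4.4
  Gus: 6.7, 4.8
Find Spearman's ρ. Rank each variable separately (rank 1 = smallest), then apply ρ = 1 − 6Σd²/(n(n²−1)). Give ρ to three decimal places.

-0.300

Ranks of variable 1: 4, 3, 1, 5, 2
Ranks of variable 2: 5, 3, 4, 1, 2
d = r₁ − r₂: -1, 0, -3, 4, 0
d²: 1, 0, 9, 16, 0; Σd² = 26
ρ = 1 − 6·26/(5·24) = 1 − 156/120 = -0.300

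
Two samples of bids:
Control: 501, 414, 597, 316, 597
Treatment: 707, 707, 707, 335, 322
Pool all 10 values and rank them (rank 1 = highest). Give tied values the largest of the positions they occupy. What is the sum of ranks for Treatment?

Sorted (descending): 707, 707, 707, 597, 597, 501, 414, 335, 322, 316
The 3 values of 707 occupy positions 1–3 → each gets rank 3.
The 2 values of 597 occupy positions 4–5 → each gets rank 5.
Treatment values → pooled ranks: 707→3, 707→3, 707→3, 335→8, 322→9
Rank sum = 3 + 3 + 3 + 8 + 9 = 26

26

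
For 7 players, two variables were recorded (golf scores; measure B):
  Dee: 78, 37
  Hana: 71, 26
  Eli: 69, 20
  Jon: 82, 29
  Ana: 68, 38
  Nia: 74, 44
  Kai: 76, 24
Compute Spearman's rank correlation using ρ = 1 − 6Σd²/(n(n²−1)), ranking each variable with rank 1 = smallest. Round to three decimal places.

Ranks of variable 1: 6, 3, 2, 7, 1, 4, 5
Ranks of variable 2: 5, 3, 1, 4, 6, 7, 2
d = r₁ − r₂: 1, 0, 1, 3, -5, -3, 3
d²: 1, 0, 1, 9, 25, 9, 9; Σd² = 54
ρ = 1 − 6·54/(7·48) = 1 − 324/336 = 0.036

0.036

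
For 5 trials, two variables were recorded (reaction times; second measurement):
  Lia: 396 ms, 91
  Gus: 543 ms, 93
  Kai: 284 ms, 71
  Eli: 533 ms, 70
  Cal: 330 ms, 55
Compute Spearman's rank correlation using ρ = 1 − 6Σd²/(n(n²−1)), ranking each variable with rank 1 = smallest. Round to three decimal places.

0.500

Ranks of variable 1: 3, 5, 1, 4, 2
Ranks of variable 2: 4, 5, 3, 2, 1
d = r₁ − r₂: -1, 0, -2, 2, 1
d²: 1, 0, 4, 4, 1; Σd² = 10
ρ = 1 − 6·10/(5·24) = 1 − 60/120 = 0.500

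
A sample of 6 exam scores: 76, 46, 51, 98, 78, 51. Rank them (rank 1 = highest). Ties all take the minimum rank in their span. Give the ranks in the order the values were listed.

3, 6, 4, 1, 2, 4

Sorted (descending): 98, 78, 76, 51, 51, 46
The 2 values of 51 occupy positions 4–5 → each gets rank 4.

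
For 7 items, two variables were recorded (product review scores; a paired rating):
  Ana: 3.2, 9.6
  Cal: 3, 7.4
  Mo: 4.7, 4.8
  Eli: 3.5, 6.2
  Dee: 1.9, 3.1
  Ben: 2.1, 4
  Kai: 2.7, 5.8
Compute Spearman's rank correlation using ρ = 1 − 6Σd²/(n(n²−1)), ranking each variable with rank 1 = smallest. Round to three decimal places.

0.536

Ranks of variable 1: 5, 4, 7, 6, 1, 2, 3
Ranks of variable 2: 7, 6, 3, 5, 1, 2, 4
d = r₁ − r₂: -2, -2, 4, 1, 0, 0, -1
d²: 4, 4, 16, 1, 0, 0, 1; Σd² = 26
ρ = 1 − 6·26/(7·48) = 1 − 156/336 = 0.536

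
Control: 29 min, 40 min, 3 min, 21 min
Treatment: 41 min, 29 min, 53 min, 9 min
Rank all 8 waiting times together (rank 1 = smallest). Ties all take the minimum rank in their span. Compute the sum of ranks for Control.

14

Sorted (ascending): 3, 9, 21, 29, 29, 40, 41, 53
The 2 values of 29 occupy positions 4–5 → each gets rank 4.
Control values → pooled ranks: 29→4, 40→6, 3→1, 21→3
Rank sum = 4 + 6 + 1 + 3 = 14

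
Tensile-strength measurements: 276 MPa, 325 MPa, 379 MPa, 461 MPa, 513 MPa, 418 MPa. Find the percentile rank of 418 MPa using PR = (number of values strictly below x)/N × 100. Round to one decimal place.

N = 6.
Strictly below 418: 3. Equal to 418: 1.
PR = 3/6 × 100 = 50.0

50.0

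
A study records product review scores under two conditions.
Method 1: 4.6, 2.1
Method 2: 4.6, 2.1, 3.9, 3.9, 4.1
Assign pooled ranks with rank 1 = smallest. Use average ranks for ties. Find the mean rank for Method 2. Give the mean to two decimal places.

Sorted (ascending): 2.1, 2.1, 3.9, 3.9, 4.1, 4.6, 4.6
The 2 values of 2.1 occupy positions 1–2 → average rank (1+2)/2 = 1.5.
The 2 values of 3.9 occupy positions 3–4 → average rank (3+4)/2 = 3.5.
The 2 values of 4.6 occupy positions 6–7 → average rank (6+7)/2 = 6.5.
Method 2 values → pooled ranks: 4.6→6.5, 2.1→1.5, 3.9→3.5, 3.9→3.5, 4.1→5
Mean rank = (6.5 + 1.5 + 3.5 + 3.5 + 5) / 5 = 4.00

4.00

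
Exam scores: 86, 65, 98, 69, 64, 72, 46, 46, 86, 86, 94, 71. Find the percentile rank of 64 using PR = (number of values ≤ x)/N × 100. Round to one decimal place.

N = 12.
Strictly below 64: 2. Equal to 64: 1.
PR = 3/12 × 100 = 25.0

25.0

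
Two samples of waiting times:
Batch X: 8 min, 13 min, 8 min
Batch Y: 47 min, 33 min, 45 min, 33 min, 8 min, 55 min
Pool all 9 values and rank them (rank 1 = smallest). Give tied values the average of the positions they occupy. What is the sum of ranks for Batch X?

Sorted (ascending): 8, 8, 8, 13, 33, 33, 45, 47, 55
The 3 values of 8 occupy positions 1–3 → average rank 2.
The 2 values of 33 occupy positions 5–6 → average rank (5+6)/2 = 5.5.
Batch X values → pooled ranks: 8→2, 13→4, 8→2
Rank sum = 2 + 4 + 2 = 8

8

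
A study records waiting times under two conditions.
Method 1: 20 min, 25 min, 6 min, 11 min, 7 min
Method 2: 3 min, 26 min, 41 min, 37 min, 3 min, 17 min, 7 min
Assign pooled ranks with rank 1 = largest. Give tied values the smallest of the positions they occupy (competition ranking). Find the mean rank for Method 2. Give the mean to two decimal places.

6.00

Sorted (descending): 41, 37, 26, 25, 20, 17, 11, 7, 7, 6, 3, 3
The 2 values of 7 occupy positions 8–9 → each gets rank 8.
The 2 values of 3 occupy positions 11–12 → each gets rank 11.
Method 2 values → pooled ranks: 3→11, 26→3, 41→1, 37→2, 3→11, 17→6, 7→8
Mean rank = (11 + 3 + 1 + 2 + 11 + 6 + 8) / 7 = 6.00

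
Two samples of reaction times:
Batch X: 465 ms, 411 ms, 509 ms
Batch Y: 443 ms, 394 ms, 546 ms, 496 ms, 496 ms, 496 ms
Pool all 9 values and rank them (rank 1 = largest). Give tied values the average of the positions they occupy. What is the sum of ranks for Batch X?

Sorted (descending): 546, 509, 496, 496, 496, 465, 443, 411, 394
The 3 values of 496 occupy positions 3–5 → average rank 4.
Batch X values → pooled ranks: 465→6, 411→8, 509→2
Rank sum = 6 + 8 + 2 = 16

16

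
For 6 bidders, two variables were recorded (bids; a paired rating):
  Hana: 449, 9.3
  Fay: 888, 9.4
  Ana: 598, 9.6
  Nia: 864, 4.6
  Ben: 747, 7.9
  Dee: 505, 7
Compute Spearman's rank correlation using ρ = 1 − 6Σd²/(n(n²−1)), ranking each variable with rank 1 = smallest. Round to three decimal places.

Ranks of variable 1: 1, 6, 3, 5, 4, 2
Ranks of variable 2: 4, 5, 6, 1, 3, 2
d = r₁ − r₂: -3, 1, -3, 4, 1, 0
d²: 9, 1, 9, 16, 1, 0; Σd² = 36
ρ = 1 − 6·36/(6·35) = 1 − 216/210 = -0.029

-0.029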